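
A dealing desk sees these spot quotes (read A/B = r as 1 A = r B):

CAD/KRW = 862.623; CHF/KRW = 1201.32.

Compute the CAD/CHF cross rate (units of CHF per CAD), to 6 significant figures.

CAD/CHF = 0.718063

1 CAD × 862.623 = 862.623 KRW
862.623 KRW ÷ 1201.32 = 0.718063 CHF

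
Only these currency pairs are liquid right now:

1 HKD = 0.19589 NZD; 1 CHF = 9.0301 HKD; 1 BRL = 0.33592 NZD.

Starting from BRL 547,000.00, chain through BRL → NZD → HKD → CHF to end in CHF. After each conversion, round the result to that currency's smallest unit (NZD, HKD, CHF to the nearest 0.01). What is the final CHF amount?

CHF 103,876.75

BRL 547,000.00 × 0.33592 = NZD 183,748.24
NZD 183,748.24 ÷ 0.19589 = HKD 938,017.46
HKD 938,017.46 ÷ 9.0301 = CHF 103,876.75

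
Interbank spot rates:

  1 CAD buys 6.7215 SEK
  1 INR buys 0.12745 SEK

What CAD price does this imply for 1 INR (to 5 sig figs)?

INR/CAD = 0.018962

1 INR × 0.12745 = 0.12745 SEK
0.12745 SEK ÷ 6.7215 = 0.0189615 CAD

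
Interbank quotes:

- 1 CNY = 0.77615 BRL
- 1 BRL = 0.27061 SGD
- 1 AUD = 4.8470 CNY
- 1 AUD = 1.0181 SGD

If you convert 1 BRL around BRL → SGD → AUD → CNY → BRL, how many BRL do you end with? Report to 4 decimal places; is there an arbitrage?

0.9999 (no arbitrage)

Around BRL → SGD → AUD → CNY → BRL: 1 × 0.27061 ÷ 1.0181 × 4.8470 × 0.77615 = 0.999936
Product ≈ 1 (deviation 0.006%, within rounding noise).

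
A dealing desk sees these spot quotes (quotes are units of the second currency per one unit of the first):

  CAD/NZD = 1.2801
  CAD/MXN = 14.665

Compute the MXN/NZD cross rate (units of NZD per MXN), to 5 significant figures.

MXN/NZD = 0.087289

1 MXN ÷ 14.665 = 0.0681896 CAD
0.0681896 CAD × 1.2801 = 0.0872895 NZD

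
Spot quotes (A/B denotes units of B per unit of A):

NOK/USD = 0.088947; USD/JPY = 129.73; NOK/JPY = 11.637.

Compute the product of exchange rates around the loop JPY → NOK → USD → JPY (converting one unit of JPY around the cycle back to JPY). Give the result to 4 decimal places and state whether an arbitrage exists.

Around JPY → NOK → USD → JPY: 1 ÷ 11.637 × 0.088947 × 129.73 = 0.991587
Product < 1; profitable direction is JPY → USD → NOK → JPY.

0.9916 (arbitrage exists)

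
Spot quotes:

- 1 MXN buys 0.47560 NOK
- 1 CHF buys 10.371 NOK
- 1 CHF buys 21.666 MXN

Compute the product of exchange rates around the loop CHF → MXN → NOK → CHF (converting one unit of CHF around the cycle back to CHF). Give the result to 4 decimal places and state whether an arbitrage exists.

0.9936 (arbitrage exists)

Around CHF → MXN → NOK → CHF: 1 × 21.666 × 0.47560 ÷ 10.371 = 0.993573
Product < 1; profitable direction is CHF → NOK → MXN → CHF.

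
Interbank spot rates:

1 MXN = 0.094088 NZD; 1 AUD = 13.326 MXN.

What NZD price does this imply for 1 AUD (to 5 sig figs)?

AUD/NZD = 1.2538

1 AUD × 13.326 = 13.326 MXN
13.326 MXN × 0.094088 = 1.25382 NZD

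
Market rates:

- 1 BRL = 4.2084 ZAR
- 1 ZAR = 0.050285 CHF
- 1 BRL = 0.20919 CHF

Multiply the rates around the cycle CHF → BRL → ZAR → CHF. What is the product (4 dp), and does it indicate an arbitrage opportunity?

1.0116 (arbitrage exists)

Around CHF → BRL → ZAR → CHF: 1 ÷ 0.20919 × 4.2084 × 0.050285 = 1.011613
Product > 1; profitable direction is CHF → BRL → ZAR → CHF.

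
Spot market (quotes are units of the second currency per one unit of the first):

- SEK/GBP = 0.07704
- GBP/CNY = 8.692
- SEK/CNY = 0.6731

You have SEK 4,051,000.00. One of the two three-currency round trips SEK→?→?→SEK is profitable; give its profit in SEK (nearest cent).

Profitable loop is SEK → CNY → GBP → SEK:
SEK 4,051,000.00 × 0.6731 = CNY 2,726,728.10
CNY 2,726,728.10 ÷ 8.692 = GBP 313,705.49
GBP 313,705.49 ÷ 0.07704 = SEK 4,071,981.93
Profit = SEK 4,071,981.93 − SEK 4,051,000.00

Profit: SEK 20,981.93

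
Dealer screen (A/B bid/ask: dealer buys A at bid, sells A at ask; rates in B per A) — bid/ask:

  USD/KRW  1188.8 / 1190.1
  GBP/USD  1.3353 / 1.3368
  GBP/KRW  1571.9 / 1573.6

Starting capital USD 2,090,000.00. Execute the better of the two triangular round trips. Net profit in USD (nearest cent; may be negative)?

Best loop USD → KRW → GBP → USD:
USD 2,090,000.00 × 1188.8 (sell USD at bid) = KRW 2,484,592,000
KRW 2,484,592,000 ÷ 1573.6 (buy GBP at ask) = GBP 1,578,922.22
GBP 1,578,922.22 × 1.3353 (sell GBP at bid) = USD 2,108,334.84

Net profit: USD 18,334.84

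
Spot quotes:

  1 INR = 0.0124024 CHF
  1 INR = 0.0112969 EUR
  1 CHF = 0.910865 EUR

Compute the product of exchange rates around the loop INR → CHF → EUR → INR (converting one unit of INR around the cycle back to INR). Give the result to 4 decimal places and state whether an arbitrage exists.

Around INR → CHF → EUR → INR: 1 × 0.0124024 × 0.910865 ÷ 0.0112969 = 1.000001
Product ≈ 1 (deviation 0.000%, within rounding noise).

1.0000 (no arbitrage)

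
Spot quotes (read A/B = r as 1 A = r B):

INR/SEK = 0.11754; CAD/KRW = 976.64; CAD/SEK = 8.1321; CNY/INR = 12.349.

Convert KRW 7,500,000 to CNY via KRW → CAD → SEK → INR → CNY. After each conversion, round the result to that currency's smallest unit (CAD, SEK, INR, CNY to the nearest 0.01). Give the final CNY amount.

KRW 7,500,000 ÷ 976.64 = CAD 7,679.39
CAD 7,679.39 × 8.1321 = SEK 62,449.57
SEK 62,449.57 ÷ 0.11754 = INR 531,304.83
INR 531,304.83 ÷ 12.349 = CNY 43,024.12

CNY 43,024.12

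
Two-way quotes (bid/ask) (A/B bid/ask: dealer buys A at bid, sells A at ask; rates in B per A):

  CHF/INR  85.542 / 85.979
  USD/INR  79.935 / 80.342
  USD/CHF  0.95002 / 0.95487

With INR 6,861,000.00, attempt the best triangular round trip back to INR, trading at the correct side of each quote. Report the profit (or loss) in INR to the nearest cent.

Net profit: INR 78,959.39

Best loop INR → USD → CHF → INR:
INR 6,861,000.00 ÷ 80.342 (buy USD at ask) = USD 85,397.43
USD 85,397.43 × 0.95002 (sell USD at bid) = CHF 81,129.26
CHF 81,129.26 × 85.542 (sell CHF at bid) = INR 6,939,959.39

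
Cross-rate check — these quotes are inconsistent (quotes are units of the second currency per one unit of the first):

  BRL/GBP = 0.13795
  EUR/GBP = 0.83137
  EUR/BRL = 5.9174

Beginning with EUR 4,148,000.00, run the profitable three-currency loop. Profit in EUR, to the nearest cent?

Profit: EUR 76,550.10

Profitable loop is EUR → GBP → BRL → EUR:
EUR 4,148,000.00 × 0.83137 = GBP 3,448,522.76
GBP 3,448,522.76 ÷ 0.13795 = BRL 24,998,352.74
BRL 24,998,352.74 ÷ 5.9174 = EUR 4,224,550.10
Profit = EUR 4,224,550.10 − EUR 4,148,000.00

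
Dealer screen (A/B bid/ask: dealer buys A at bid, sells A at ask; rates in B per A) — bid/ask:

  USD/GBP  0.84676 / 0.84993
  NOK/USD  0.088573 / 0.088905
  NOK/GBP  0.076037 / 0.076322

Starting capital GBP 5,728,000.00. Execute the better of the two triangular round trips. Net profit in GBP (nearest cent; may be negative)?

Best loop GBP → USD → NOK → GBP:
GBP 5,728,000.00 ÷ 0.84993 (buy USD at ask) = USD 6,739,378.54
USD 6,739,378.54 ÷ 0.088905 (buy NOK at ask) = NOK 75,804,269.02
NOK 75,804,269.02 × 0.076037 (sell NOK at bid) = GBP 5,763,929.20

Net profit: GBP 35,929.20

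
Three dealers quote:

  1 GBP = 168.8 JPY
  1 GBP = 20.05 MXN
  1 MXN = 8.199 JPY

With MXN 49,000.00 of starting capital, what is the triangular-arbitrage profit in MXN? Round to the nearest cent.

Profitable loop is MXN → GBP → JPY → MXN:
MXN 49,000.00 ÷ 20.05 = GBP 2,443.89
GBP 2,443.89 × 168.8 = JPY 412,529
JPY 412,529 ÷ 8.199 = MXN 50,314.51
Profit = MXN 50,314.51 − MXN 49,000.00

Profit: MXN 1,314.51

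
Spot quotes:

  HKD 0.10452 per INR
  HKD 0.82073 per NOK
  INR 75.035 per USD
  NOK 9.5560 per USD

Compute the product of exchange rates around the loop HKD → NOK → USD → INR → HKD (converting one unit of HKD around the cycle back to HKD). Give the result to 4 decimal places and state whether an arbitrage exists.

1.0000 (no arbitrage)

Around HKD → NOK → USD → INR → HKD: 1 ÷ 0.82073 ÷ 9.5560 × 75.035 × 0.10452 = 0.999970
Product ≈ 1 (deviation 0.003%, within rounding noise).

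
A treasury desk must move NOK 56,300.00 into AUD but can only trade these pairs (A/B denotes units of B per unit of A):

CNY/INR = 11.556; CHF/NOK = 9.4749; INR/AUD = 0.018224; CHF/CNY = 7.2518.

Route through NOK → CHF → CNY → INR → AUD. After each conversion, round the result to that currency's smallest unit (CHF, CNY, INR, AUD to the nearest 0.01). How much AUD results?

AUD 9,074.68

NOK 56,300.00 ÷ 9.4749 = CHF 5,942.02
CHF 5,942.02 × 7.2518 = CNY 43,090.34
CNY 43,090.34 × 11.556 = INR 497,951.97
INR 497,951.97 × 0.018224 = AUD 9,074.68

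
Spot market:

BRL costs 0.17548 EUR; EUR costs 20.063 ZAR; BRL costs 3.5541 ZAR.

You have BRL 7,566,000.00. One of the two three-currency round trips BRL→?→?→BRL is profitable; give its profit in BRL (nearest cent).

Profit: BRL 71,873.85

Profitable loop is BRL → ZAR → EUR → BRL:
BRL 7,566,000.00 × 3.5541 = ZAR 26,890,320.60
ZAR 26,890,320.60 ÷ 20.063 = EUR 1,340,294.10
EUR 1,340,294.10 ÷ 0.17548 = BRL 7,637,873.85
Profit = BRL 7,637,873.85 − BRL 7,566,000.00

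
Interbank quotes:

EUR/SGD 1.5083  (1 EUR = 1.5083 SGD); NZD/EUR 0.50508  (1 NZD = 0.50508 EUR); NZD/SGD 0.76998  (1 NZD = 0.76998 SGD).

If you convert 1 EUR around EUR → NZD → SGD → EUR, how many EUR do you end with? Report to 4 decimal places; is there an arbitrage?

Around EUR → NZD → SGD → EUR: 1 ÷ 0.50508 × 0.76998 ÷ 1.5083 = 1.010722
Product > 1; profitable direction is EUR → NZD → SGD → EUR.

1.0107 (arbitrage exists)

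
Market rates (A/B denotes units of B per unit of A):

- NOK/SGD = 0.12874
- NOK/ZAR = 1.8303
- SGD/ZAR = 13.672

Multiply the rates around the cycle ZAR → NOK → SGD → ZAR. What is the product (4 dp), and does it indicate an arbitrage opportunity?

0.9617 (arbitrage exists)

Around ZAR → NOK → SGD → ZAR: 1 ÷ 1.8303 × 0.12874 × 13.672 = 0.961664
Product < 1; profitable direction is ZAR → SGD → NOK → ZAR.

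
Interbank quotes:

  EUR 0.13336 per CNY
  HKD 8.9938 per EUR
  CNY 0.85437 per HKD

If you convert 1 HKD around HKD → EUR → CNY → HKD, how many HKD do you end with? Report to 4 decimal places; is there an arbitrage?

0.9759 (arbitrage exists)

Around HKD → EUR → CNY → HKD: 1 ÷ 8.9938 ÷ 0.13336 ÷ 0.85437 = 0.975855
Product < 1; profitable direction is HKD → CNY → EUR → HKD.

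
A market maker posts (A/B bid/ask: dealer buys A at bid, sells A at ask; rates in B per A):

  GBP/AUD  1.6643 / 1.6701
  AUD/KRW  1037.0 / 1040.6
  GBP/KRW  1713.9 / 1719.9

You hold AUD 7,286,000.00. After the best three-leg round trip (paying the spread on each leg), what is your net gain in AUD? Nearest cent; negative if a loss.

Best loop AUD → KRW → GBP → AUD:
AUD 7,286,000.00 × 1037.0 (sell AUD at bid) = KRW 7,555,582,000
KRW 7,555,582,000 ÷ 1719.9 (buy GBP at ask) = GBP 4,393,035.64
GBP 4,393,035.64 × 1.6643 (sell GBP at bid) = AUD 7,311,329.22

Net profit: AUD 25,329.22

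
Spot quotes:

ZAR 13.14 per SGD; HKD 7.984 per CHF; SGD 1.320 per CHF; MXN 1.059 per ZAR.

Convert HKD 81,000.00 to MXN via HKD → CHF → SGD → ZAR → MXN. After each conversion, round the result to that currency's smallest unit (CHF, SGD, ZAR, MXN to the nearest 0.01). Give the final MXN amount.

MXN 186,350.10

HKD 81,000.00 ÷ 7.984 = CHF 10,145.29
CHF 10,145.29 × 1.320 = SGD 13,391.78
SGD 13,391.78 × 13.14 = ZAR 175,967.99
ZAR 175,967.99 × 1.059 = MXN 186,350.10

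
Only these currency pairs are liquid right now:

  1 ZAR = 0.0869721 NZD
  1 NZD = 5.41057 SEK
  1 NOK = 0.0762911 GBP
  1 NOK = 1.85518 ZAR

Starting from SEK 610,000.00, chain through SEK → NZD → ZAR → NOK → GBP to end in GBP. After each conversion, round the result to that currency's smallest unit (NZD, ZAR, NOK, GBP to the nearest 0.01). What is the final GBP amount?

GBP 53,308.28

SEK 610,000.00 ÷ 5.41057 = NZD 112,742.28
NZD 112,742.28 ÷ 0.0869721 = ZAR 1,296,303.99
ZAR 1,296,303.99 ÷ 1.85518 = NOK 698,748.36
NOK 698,748.36 × 0.0762911 = GBP 53,308.28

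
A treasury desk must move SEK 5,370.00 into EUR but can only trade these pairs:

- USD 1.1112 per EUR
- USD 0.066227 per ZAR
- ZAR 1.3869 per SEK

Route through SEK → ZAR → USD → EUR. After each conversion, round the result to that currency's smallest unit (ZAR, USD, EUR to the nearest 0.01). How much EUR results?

EUR 443.88

SEK 5,370.00 × 1.3869 = ZAR 7,447.65
ZAR 7,447.65 × 0.066227 = USD 493.24
USD 493.24 ÷ 1.1112 = EUR 443.88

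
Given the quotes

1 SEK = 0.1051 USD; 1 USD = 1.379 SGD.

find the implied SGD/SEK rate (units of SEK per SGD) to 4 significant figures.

SGD/SEK = 6.900

1 SGD ÷ 1.379 = 0.725163 USD
0.725163 USD ÷ 0.1051 = 6.89974 SEK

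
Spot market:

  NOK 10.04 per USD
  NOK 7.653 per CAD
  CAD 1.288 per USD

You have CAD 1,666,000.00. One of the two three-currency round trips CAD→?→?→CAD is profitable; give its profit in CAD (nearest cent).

Profitable loop is CAD → USD → NOK → CAD:
CAD 1,666,000.00 ÷ 1.288 = USD 1,293,478.26
USD 1,293,478.26 × 10.04 = NOK 12,986,521.74
NOK 12,986,521.74 ÷ 7.653 = CAD 1,696,919.08
Profit = CAD 1,696,919.08 − CAD 1,666,000.00

Profit: CAD 30,919.08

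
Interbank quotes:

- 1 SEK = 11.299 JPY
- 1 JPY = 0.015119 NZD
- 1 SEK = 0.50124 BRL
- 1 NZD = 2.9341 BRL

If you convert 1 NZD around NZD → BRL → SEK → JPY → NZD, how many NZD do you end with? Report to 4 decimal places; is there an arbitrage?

Around NZD → BRL → SEK → JPY → NZD: 1 × 2.9341 ÷ 0.50124 × 11.299 × 0.015119 = 0.999982
Product ≈ 1 (deviation 0.002%, within rounding noise).

1.0000 (no arbitrage)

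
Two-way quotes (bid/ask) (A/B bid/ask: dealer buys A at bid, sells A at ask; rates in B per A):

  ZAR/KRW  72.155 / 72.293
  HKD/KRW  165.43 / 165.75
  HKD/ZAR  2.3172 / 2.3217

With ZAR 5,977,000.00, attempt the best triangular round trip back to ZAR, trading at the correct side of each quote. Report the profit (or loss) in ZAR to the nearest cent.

Best loop ZAR → KRW → HKD → ZAR:
ZAR 5,977,000.00 × 72.155 (sell ZAR at bid) = KRW 431,270,435
KRW 431,270,435 ÷ 165.75 (buy HKD at ask) = HKD 2,601,933.24
HKD 2,601,933.24 × 2.3172 (sell HKD at bid) = ZAR 6,029,199.71

Net profit: ZAR 52,199.71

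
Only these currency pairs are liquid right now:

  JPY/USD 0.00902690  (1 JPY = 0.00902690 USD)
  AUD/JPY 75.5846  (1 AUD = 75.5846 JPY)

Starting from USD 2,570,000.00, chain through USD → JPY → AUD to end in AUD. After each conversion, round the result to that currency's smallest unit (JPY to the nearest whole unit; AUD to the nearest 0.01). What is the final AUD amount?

AUD 3,766,701.22

USD 2,570,000.00 ÷ 0.00902690 = JPY 284,704,605
JPY 284,704,605 ÷ 75.5846 = AUD 3,766,701.22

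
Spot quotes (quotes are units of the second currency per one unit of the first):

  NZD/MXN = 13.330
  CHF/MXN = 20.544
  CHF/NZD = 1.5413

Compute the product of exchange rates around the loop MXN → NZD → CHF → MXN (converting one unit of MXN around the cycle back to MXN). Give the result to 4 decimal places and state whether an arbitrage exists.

0.9999 (no arbitrage)

Around MXN → NZD → CHF → MXN: 1 ÷ 13.330 ÷ 1.5413 × 20.544 = 0.999926
Product ≈ 1 (deviation 0.007%, within rounding noise).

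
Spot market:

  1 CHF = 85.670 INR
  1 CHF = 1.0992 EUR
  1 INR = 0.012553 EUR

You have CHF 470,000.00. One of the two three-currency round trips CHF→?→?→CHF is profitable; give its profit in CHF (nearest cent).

Profit: CHF 10,394.78

Profitable loop is CHF → EUR → INR → CHF:
CHF 470,000.00 × 1.0992 = EUR 516,624.00
EUR 516,624.00 ÷ 0.012553 = INR 41,155,421.01
INR 41,155,421.01 ÷ 85.670 = CHF 480,394.78
Profit = CHF 480,394.78 − CHF 470,000.00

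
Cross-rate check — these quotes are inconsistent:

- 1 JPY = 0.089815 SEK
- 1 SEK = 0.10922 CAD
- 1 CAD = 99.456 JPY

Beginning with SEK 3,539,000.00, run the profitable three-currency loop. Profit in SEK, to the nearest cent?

Profit: SEK 88,425.72

Profitable loop is SEK → JPY → CAD → SEK:
SEK 3,539,000.00 ÷ 0.089815 = JPY 39,403,218
JPY 39,403,218 ÷ 99.456 = CAD 396,187.44
CAD 396,187.44 ÷ 0.10922 = SEK 3,627,425.72
Profit = SEK 3,627,425.72 − SEK 3,539,000.00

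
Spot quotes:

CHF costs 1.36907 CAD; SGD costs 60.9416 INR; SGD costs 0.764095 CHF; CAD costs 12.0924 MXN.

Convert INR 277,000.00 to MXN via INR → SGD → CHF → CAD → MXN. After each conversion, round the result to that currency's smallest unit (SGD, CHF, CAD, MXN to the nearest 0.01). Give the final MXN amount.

INR 277,000.00 ÷ 60.9416 = SGD 4,545.34
SGD 4,545.34 × 0.764095 = CHF 3,473.07
CHF 3,473.07 × 1.36907 = CAD 4,754.88
CAD 4,754.88 × 12.0924 = MXN 57,497.91

MXN 57,497.91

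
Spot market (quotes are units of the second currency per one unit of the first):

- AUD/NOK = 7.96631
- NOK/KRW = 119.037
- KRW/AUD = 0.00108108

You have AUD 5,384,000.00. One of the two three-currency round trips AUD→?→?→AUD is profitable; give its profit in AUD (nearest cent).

Profitable loop is AUD → NOK → KRW → AUD:
AUD 5,384,000.00 × 7.96631 = NOK 42,890,613.04
NOK 42,890,613.04 × 119.037 = KRW 5,105,569,904
KRW 5,105,569,904 × 0.00108108 = AUD 5,519,529.51
Profit = AUD 5,519,529.51 − AUD 5,384,000.00

Profit: AUD 135,529.51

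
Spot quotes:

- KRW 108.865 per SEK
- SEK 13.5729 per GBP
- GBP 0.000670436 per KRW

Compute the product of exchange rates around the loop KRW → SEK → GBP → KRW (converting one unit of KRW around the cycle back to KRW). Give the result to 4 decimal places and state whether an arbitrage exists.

1.0094 (arbitrage exists)

Around KRW → SEK → GBP → KRW: 1 ÷ 108.865 ÷ 13.5729 ÷ 0.000670436 = 1.009443
Product > 1; profitable direction is KRW → SEK → GBP → KRW.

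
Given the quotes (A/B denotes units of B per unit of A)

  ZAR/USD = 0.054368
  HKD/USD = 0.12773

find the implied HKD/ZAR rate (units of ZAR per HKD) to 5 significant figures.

HKD/ZAR = 2.3494

1 HKD × 0.12773 = 0.12773 USD
0.12773 USD ÷ 0.054368 = 2.34936 ZAR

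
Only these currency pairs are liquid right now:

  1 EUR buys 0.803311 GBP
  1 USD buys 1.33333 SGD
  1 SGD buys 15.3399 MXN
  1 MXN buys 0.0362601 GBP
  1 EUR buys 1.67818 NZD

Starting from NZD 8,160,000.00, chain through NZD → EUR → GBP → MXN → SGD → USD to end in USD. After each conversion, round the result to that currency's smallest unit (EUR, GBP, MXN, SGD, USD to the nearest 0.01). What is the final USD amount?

USD 5,266,791.86

NZD 8,160,000.00 ÷ 1.67818 = EUR 4,862,410.47
EUR 4,862,410.47 × 0.803311 = GBP 3,906,027.82
GBP 3,906,027.82 ÷ 0.0362601 = MXN 107,722,477.88
MXN 107,722,477.88 ÷ 15.3399 = SGD 7,022,371.59
SGD 7,022,371.59 ÷ 1.33333 = USD 5,266,791.86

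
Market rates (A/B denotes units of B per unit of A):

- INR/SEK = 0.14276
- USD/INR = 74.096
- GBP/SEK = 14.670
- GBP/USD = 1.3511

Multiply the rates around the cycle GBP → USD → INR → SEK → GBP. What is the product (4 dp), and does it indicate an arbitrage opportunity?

Around GBP → USD → INR → SEK → GBP: 1 × 1.3511 × 74.096 × 0.14276 ÷ 14.670 = 0.974224
Product < 1; profitable direction is GBP → SEK → INR → USD → GBP.

0.9742 (arbitrage exists)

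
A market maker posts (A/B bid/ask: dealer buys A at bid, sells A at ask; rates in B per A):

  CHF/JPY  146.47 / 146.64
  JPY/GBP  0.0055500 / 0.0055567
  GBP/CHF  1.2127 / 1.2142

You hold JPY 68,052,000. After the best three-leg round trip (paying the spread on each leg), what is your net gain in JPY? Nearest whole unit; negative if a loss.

Best loop JPY → CHF → GBP → JPY:
JPY 68,052,000 ÷ 146.64 (buy CHF at ask) = CHF 464,075.29
CHF 464,075.29 ÷ 1.2142 (buy GBP at ask) = GBP 382,206.63
GBP 382,206.63 ÷ 0.0055567 (buy JPY at ask) = JPY 68,783,024

Net profit: JPY 731,024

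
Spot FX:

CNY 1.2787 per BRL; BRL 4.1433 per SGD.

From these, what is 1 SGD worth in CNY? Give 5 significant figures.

SGD/CNY = 5.2980

1 SGD × 4.1433 = 4.1433 BRL
4.1433 BRL × 1.2787 = 5.29804 CNY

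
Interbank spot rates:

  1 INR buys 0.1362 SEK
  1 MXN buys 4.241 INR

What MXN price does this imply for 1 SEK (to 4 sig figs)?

SEK/MXN = 1.731

1 SEK ÷ 0.1362 = 7.34214 INR
7.34214 INR ÷ 4.241 = 1.73123 MXN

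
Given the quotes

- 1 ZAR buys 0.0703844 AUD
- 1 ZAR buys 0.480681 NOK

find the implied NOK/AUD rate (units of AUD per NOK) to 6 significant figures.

NOK/AUD = 0.146426

1 NOK ÷ 0.480681 = 2.08038 ZAR
2.08038 ZAR × 0.0703844 = 0.146426 AUD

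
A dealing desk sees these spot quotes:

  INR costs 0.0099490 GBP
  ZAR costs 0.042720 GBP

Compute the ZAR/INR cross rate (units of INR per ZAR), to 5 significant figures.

1 ZAR × 0.042720 = 0.04272 GBP
0.04272 GBP ÷ 0.0099490 = 4.2939 INR

ZAR/INR = 4.2939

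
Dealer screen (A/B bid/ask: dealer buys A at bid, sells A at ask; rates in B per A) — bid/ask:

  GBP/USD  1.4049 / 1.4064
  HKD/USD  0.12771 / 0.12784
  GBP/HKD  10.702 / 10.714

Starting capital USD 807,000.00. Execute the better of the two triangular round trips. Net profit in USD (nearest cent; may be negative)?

Best loop USD → HKD → GBP → USD:
USD 807,000.00 ÷ 0.12784 (buy HKD at ask) = HKD 6,312,578.22
HKD 6,312,578.22 ÷ 10.714 (buy GBP at ask) = GBP 589,189.68
GBP 589,189.68 × 1.4049 (sell GBP at bid) = USD 827,752.58

Net profit: USD 20,752.58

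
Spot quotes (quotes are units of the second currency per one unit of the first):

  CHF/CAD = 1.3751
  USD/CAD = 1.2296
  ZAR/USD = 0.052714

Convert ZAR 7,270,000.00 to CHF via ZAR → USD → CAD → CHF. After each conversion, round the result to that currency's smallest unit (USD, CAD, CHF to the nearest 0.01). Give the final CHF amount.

CHF 342,680.95

ZAR 7,270,000.00 × 0.052714 = USD 383,230.78
USD 383,230.78 × 1.2296 = CAD 471,220.57
CAD 471,220.57 ÷ 1.3751 = CHF 342,680.95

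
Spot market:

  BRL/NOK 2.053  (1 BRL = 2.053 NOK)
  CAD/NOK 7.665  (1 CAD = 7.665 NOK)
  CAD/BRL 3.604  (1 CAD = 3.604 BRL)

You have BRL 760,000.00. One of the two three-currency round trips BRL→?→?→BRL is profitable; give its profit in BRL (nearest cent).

Profitable loop is BRL → CAD → NOK → BRL:
BRL 760,000.00 ÷ 3.604 = CAD 210,876.80
CAD 210,876.80 × 7.665 = NOK 1,616,370.70
NOK 1,616,370.70 ÷ 2.053 = BRL 787,321.33
Profit = BRL 787,321.33 − BRL 760,000.00

Profit: BRL 27,321.33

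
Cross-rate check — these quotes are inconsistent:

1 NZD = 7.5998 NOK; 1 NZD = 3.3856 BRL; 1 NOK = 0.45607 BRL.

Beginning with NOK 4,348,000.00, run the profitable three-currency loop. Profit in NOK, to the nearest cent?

Profit: NOK 103,307.11

Profitable loop is NOK → BRL → NZD → NOK:
NOK 4,348,000.00 × 0.45607 = BRL 1,982,992.36
BRL 1,982,992.36 ÷ 3.3856 = NZD 585,713.72
NZD 585,713.72 × 7.5998 = NOK 4,451,307.11
Profit = NOK 4,451,307.11 − NOK 4,348,000.00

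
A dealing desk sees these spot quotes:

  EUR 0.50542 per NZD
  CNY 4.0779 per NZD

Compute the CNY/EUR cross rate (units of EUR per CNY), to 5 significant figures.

CNY/EUR = 0.12394

1 CNY ÷ 4.0779 = 0.245224 NZD
0.245224 NZD × 0.50542 = 0.123941 EUR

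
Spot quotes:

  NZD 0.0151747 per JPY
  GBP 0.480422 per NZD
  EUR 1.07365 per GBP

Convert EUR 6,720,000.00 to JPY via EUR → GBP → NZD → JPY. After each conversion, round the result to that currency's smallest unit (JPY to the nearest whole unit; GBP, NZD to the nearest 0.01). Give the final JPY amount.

JPY 858,545,950

EUR 6,720,000.00 ÷ 1.07365 = GBP 6,259,022.96
GBP 6,259,022.96 ÷ 0.480422 = NZD 13,028,177.23
NZD 13,028,177.23 ÷ 0.0151747 = JPY 858,545,950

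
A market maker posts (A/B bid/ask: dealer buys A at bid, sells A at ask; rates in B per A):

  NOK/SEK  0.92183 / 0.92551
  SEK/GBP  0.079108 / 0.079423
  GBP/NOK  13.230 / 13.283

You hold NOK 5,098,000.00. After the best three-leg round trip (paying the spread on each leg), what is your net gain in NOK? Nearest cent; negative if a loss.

Best loop NOK → GBP → SEK → NOK:
NOK 5,098,000.00 ÷ 13.283 (buy GBP at ask) = GBP 383,798.84
GBP 383,798.84 ÷ 0.079423 (buy SEK at ask) = SEK 4,832,338.75
SEK 4,832,338.75 ÷ 0.92551 (buy NOK at ask) = NOK 5,221,271.25

Net profit: NOK 123,271.25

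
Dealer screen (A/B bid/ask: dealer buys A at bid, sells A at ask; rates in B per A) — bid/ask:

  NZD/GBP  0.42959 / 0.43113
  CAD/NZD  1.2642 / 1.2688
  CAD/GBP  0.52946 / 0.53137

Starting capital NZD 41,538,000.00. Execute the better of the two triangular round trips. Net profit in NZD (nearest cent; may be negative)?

Net profit: NZD 915,988.69

Best loop NZD → GBP → CAD → NZD:
NZD 41,538,000.00 × 0.42959 (sell NZD at bid) = GBP 17,844,309.42
GBP 17,844,309.42 ÷ 0.53137 (buy CAD at ask) = CAD 33,581,702.81
CAD 33,581,702.81 × 1.2642 (sell CAD at bid) = NZD 42,453,988.69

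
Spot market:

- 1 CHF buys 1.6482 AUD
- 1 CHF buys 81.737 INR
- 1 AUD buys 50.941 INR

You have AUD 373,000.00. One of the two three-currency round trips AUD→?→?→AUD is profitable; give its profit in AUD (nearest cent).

Profitable loop is AUD → INR → CHF → AUD:
AUD 373,000.00 × 50.941 = INR 19,000,993.00
INR 19,000,993.00 ÷ 81.737 = CHF 232,465.02
CHF 232,465.02 × 1.6482 = AUD 383,148.84
Profit = AUD 383,148.84 − AUD 373,000.00

Profit: AUD 10,148.84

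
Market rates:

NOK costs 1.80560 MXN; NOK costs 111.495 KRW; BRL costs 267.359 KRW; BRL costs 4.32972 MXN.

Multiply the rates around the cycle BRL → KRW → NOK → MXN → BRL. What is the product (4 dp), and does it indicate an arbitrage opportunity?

1.0000 (no arbitrage)

Around BRL → KRW → NOK → MXN → BRL: 1 × 267.359 ÷ 111.495 × 1.80560 ÷ 4.32972 = 1.000003
Product ≈ 1 (deviation 0.000%, within rounding noise).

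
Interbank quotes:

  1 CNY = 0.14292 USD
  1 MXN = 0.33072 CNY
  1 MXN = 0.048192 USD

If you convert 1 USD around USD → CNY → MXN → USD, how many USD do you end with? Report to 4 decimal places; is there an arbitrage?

Around USD → CNY → MXN → USD: 1 ÷ 0.14292 ÷ 0.33072 × 0.048192 = 1.019580
Product > 1; profitable direction is USD → CNY → MXN → USD.

1.0196 (arbitrage exists)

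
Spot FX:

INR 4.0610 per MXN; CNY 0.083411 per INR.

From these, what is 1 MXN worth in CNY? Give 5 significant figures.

MXN/CNY = 0.33873

1 MXN × 4.0610 = 4.061 INR
4.061 INR × 0.083411 = 0.338732 CNY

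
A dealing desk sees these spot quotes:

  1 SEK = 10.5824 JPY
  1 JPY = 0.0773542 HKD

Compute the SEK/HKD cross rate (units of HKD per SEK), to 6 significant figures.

SEK/HKD = 0.818593

1 SEK × 10.5824 = 10.5824 JPY
10.5824 JPY × 0.0773542 = 0.818593 HKD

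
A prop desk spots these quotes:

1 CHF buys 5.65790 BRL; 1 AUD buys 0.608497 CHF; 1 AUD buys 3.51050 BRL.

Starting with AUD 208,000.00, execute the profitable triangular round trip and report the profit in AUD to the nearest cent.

Profitable loop is AUD → BRL → CHF → AUD:
AUD 208,000.00 × 3.51050 = BRL 730,184.00
BRL 730,184.00 ÷ 5.65790 = CHF 129,055.66
CHF 129,055.66 ÷ 0.608497 = AUD 212,089.22
Profit = AUD 212,089.22 − AUD 208,000.00

Profit: AUD 4,089.22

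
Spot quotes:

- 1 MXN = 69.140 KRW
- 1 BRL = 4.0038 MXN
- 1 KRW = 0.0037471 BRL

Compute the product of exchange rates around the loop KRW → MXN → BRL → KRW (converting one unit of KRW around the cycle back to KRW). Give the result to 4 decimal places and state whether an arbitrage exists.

0.9641 (arbitrage exists)

Around KRW → MXN → BRL → KRW: 1 ÷ 69.140 ÷ 4.0038 ÷ 0.0037471 = 0.964058
Product < 1; profitable direction is KRW → BRL → MXN → KRW.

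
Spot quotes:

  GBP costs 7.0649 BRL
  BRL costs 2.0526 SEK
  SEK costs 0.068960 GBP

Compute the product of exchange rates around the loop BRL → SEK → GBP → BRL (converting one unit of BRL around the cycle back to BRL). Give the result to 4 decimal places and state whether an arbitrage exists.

1.0000 (no arbitrage)

Around BRL → SEK → GBP → BRL: 1 × 2.0526 × 0.068960 × 7.0649 = 1.000017
Product ≈ 1 (deviation 0.002%, within rounding noise).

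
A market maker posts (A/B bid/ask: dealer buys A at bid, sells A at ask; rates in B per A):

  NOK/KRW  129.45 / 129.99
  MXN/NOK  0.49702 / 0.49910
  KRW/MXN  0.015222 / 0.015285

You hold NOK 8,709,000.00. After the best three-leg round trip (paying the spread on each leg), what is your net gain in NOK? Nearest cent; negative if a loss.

Net profit: NOK 73,240.66

Best loop NOK → MXN → KRW → NOK:
NOK 8,709,000.00 ÷ 0.49910 (buy MXN at ask) = MXN 17,449,408.94
MXN 17,449,408.94 ÷ 0.015285 (buy KRW at ask) = KRW 1,141,603,463
KRW 1,141,603,463 ÷ 129.99 (buy NOK at ask) = NOK 8,782,240.66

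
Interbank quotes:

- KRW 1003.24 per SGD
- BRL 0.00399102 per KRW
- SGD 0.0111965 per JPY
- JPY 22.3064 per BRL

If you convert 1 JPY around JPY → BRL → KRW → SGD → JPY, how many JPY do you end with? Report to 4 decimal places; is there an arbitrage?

1.0000 (no arbitrage)

Around JPY → BRL → KRW → SGD → JPY: 1 ÷ 22.3064 ÷ 0.00399102 ÷ 1003.24 ÷ 0.0111965 = 0.999999
Product ≈ 1 (deviation 0.000%, within rounding noise).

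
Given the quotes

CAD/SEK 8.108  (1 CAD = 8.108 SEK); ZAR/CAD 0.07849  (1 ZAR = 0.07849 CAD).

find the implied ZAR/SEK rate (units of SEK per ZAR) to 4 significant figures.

1 ZAR × 0.07849 = 0.07849 CAD
0.07849 CAD × 8.108 = 0.636397 SEK

ZAR/SEK = 0.6364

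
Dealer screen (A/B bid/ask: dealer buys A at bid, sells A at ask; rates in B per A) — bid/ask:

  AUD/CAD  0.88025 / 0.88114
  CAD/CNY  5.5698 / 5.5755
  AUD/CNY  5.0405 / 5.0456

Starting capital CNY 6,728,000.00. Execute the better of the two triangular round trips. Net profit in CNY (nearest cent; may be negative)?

Best loop CNY → CAD → AUD → CNY:
CNY 6,728,000.00 ÷ 5.5755 (buy CAD at ask) = CAD 1,206,707.92
CAD 1,206,707.92 ÷ 0.88114 (buy AUD at ask) = AUD 1,369,484.89
AUD 1,369,484.89 × 5.0405 (sell AUD at bid) = CNY 6,902,888.60

Net profit: CNY 174,888.60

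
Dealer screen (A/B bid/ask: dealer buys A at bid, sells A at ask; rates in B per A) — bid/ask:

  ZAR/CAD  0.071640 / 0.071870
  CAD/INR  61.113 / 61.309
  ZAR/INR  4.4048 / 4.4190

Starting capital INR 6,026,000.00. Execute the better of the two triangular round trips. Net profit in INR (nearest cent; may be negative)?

Net result: INR -2,021.07 (no profitable arbitrage after spreads)

Best loop INR → CAD → ZAR → INR:
INR 6,026,000.00 ÷ 61.309 (buy CAD at ask) = CAD 98,289.00
CAD 98,289.00 ÷ 0.071870 (buy ZAR at ask) = ZAR 1,367,594.20
ZAR 1,367,594.20 × 4.4048 (sell ZAR at bid) = INR 6,023,978.93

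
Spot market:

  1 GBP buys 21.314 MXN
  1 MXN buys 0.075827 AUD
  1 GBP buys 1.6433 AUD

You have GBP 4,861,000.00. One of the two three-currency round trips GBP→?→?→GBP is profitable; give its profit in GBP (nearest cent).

Profitable loop is GBP → AUD → MXN → GBP:
GBP 4,861,000.00 × 1.6433 = AUD 7,988,081.30
AUD 7,988,081.30 ÷ 0.075827 = MXN 105,346,133.96
MXN 105,346,133.96 ÷ 21.314 = GBP 4,942,579.24
Profit = GBP 4,942,579.24 − GBP 4,861,000.00

Profit: GBP 81,579.24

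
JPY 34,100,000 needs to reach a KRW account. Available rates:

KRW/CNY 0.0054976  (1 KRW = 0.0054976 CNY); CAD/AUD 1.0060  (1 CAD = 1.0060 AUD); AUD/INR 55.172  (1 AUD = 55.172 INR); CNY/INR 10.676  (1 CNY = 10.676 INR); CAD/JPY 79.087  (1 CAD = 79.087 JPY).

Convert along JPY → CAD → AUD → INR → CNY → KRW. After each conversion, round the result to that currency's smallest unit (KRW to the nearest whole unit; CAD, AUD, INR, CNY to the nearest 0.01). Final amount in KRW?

JPY 34,100,000 ÷ 79.087 = CAD 431,170.74
CAD 431,170.74 × 1.0060 = AUD 433,757.76
AUD 433,757.76 × 55.172 = INR 23,931,283.13
INR 23,931,283.13 ÷ 10.676 = CNY 2,241,596.40
CNY 2,241,596.40 ÷ 0.0054976 = KRW 407,740,905

KRW 407,740,905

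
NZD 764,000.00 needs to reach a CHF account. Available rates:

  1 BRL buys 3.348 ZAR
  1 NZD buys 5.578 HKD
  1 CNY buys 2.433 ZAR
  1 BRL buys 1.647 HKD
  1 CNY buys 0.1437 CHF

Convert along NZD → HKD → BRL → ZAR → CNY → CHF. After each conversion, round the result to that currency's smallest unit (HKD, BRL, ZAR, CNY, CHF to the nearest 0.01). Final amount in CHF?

NZD 764,000.00 × 5.578 = HKD 4,261,592.00
HKD 4,261,592.00 ÷ 1.647 = BRL 2,587,487.55
BRL 2,587,487.55 × 3.348 = ZAR 8,662,908.32
ZAR 8,662,908.32 ÷ 2.433 = CNY 3,560,587.06
CNY 3,560,587.06 × 0.1437 = CHF 511,656.36

CHF 511,656.36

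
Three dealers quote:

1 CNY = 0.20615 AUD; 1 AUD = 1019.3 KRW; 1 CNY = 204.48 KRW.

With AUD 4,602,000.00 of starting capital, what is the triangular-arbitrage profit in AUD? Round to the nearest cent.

Profit: AUD 127,128.79

Profitable loop is AUD → KRW → CNY → AUD:
AUD 4,602,000.00 × 1019.3 = KRW 4,690,818,600
KRW 4,690,818,600 ÷ 204.48 = CNY 22,940,231.81
CNY 22,940,231.81 × 0.20615 = AUD 4,729,128.79
Profit = AUD 4,729,128.79 − AUD 4,602,000.00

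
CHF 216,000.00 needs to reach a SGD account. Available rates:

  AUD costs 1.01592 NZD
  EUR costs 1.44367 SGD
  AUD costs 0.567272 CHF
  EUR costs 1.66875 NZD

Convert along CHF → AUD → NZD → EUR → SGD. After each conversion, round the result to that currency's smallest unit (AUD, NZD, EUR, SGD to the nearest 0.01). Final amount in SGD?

CHF 216,000.00 ÷ 0.567272 = AUD 380,769.72
AUD 380,769.72 × 1.01592 = NZD 386,831.57
NZD 386,831.57 ÷ 1.66875 = EUR 231,809.18
EUR 231,809.18 × 1.44367 = SGD 334,655.96

SGD 334,655.96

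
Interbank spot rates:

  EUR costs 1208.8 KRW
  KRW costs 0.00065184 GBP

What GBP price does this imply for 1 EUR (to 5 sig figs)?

EUR/GBP = 0.78794

1 EUR × 1208.8 = 1208.8 KRW
1208.8 KRW × 0.00065184 = 0.787944 GBP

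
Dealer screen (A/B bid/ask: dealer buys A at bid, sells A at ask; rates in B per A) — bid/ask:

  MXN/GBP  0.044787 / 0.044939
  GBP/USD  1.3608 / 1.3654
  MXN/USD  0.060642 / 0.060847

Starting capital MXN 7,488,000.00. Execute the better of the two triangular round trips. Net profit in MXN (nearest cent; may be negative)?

Net profit: MXN 12,201.62

Best loop MXN → GBP → USD → MXN:
MXN 7,488,000.00 × 0.044787 (sell MXN at bid) = GBP 335,365.06
GBP 335,365.06 × 1.3608 (sell GBP at bid) = USD 456,364.77
USD 456,364.77 ÷ 0.060847 (buy MXN at ask) = MXN 7,500,201.62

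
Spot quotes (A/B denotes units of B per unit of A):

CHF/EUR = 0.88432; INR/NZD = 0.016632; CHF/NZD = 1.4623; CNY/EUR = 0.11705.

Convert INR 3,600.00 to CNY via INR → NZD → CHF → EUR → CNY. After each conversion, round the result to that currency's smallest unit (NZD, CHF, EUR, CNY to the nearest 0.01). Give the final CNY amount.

CNY 309.35

INR 3,600.00 × 0.016632 = NZD 59.88
NZD 59.88 ÷ 1.4623 = CHF 40.95
CHF 40.95 × 0.88432 = EUR 36.21
EUR 36.21 ÷ 0.11705 = CNY 309.35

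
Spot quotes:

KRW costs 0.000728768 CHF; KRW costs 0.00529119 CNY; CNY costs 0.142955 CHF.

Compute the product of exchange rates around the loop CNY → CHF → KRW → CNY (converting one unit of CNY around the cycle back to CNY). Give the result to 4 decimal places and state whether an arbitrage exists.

Around CNY → CHF → KRW → CNY: 1 × 0.142955 ÷ 0.000728768 × 0.00529119 = 1.037919
Product > 1; profitable direction is CNY → CHF → KRW → CNY.

1.0379 (arbitrage exists)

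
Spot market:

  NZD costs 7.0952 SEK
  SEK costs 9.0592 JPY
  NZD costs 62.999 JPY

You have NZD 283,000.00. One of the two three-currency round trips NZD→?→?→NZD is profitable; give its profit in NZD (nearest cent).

Profitable loop is NZD → SEK → JPY → NZD:
NZD 283,000.00 × 7.0952 = SEK 2,007,941.60
SEK 2,007,941.60 × 9.0592 = JPY 18,190,345
JPY 18,190,345 ÷ 62.999 = NZD 288,740.21
Profit = NZD 288,740.21 − NZD 283,000.00

Profit: NZD 5,740.21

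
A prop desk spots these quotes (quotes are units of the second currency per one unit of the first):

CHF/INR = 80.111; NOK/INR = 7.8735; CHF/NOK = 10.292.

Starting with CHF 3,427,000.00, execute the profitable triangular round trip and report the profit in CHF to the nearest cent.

Profit: CHF 39,486.88

Profitable loop is CHF → NOK → INR → CHF:
CHF 3,427,000.00 × 10.292 = NOK 35,270,684.00
NOK 35,270,684.00 × 7.8735 = INR 277,703,730.47
INR 277,703,730.47 ÷ 80.111 = CHF 3,466,486.88
Profit = CHF 3,466,486.88 − CHF 3,427,000.00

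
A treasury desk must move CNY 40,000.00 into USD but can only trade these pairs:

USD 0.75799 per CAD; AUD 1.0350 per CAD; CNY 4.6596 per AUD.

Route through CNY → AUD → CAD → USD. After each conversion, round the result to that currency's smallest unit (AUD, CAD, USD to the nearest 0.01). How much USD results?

CNY 40,000.00 ÷ 4.6596 = AUD 8,584.43
AUD 8,584.43 ÷ 1.0350 = CAD 8,294.14
CAD 8,294.14 × 0.75799 = USD 6,286.88

USD 6,286.88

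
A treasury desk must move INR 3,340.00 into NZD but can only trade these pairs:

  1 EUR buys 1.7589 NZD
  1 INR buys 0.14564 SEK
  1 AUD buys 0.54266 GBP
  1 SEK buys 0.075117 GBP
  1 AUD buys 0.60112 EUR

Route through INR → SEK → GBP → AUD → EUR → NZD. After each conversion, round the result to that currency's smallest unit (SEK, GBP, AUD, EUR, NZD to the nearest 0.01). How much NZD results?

INR 3,340.00 × 0.14564 = SEK 486.44
SEK 486.44 × 0.075117 = GBP 36.54
GBP 36.54 ÷ 0.54266 = AUD 67.33
AUD 67.33 × 0.60112 = EUR 40.47
EUR 40.47 × 1.7589 = NZD 71.18

NZD 71.18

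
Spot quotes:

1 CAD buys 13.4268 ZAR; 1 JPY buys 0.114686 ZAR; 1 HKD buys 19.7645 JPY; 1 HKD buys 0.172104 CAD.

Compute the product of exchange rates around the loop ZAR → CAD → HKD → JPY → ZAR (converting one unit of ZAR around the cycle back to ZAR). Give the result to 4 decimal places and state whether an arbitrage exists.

0.9809 (arbitrage exists)

Around ZAR → CAD → HKD → JPY → ZAR: 1 ÷ 13.4268 ÷ 0.172104 × 19.7645 × 0.114686 = 0.980918
Product < 1; profitable direction is ZAR → JPY → HKD → CAD → ZAR.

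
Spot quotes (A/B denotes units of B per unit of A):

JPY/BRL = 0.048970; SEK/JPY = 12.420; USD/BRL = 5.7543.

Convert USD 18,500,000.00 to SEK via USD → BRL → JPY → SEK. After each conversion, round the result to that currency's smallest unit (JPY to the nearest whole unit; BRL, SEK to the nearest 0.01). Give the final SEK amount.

USD 18,500,000.00 × 5.7543 = BRL 106,454,550.00
BRL 106,454,550.00 ÷ 0.048970 = JPY 2,173,872,779
JPY 2,173,872,779 ÷ 12.420 = SEK 175,030,014.41

SEK 175,030,014.41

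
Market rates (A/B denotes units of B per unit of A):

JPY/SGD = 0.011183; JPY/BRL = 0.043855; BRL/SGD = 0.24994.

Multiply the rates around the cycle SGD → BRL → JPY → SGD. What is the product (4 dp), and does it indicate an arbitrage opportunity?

1.0202 (arbitrage exists)

Around SGD → BRL → JPY → SGD: 1 ÷ 0.24994 ÷ 0.043855 × 0.011183 = 1.020243
Product > 1; profitable direction is SGD → BRL → JPY → SGD.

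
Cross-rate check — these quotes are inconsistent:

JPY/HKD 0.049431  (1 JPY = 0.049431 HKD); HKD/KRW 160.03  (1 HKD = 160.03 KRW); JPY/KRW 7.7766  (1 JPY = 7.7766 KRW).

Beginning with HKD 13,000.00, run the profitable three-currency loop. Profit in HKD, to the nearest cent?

Profit: HKD 223.74

Profitable loop is HKD → KRW → JPY → HKD:
HKD 13,000.00 × 160.03 = KRW 2,080,390
KRW 2,080,390 ÷ 7.7766 = JPY 267,519
JPY 267,519 × 0.049431 = HKD 13,223.74
Profit = HKD 13,223.74 − HKD 13,000.00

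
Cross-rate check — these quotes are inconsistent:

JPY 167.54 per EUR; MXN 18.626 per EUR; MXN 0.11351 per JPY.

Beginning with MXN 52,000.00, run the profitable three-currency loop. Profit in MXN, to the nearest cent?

Profitable loop is MXN → EUR → JPY → MXN:
MXN 52,000.00 ÷ 18.626 = EUR 2,791.80
EUR 2,791.80 × 167.54 = JPY 467,738
JPY 467,738 × 0.11351 = MXN 53,092.89
Profit = MXN 53,092.89 − MXN 52,000.00

Profit: MXN 1,092.89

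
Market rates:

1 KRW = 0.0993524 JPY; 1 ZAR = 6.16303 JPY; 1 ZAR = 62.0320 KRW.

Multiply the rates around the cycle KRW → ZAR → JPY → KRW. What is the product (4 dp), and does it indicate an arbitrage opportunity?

Around KRW → ZAR → JPY → KRW: 1 ÷ 62.0320 × 6.16303 ÷ 0.0993524 = 1.000000
Product ≈ 1 (deviation 0.000%, within rounding noise).

1.0000 (no arbitrage)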